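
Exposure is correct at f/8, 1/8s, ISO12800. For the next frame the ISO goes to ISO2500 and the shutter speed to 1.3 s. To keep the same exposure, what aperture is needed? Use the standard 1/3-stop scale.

f/11

ISO: 12800 → 10000 → 8000 → 6400 → 5000 → 4000 → 3200 → 2500 — 2 1/3 stops dropped (darker).
Shutter speed: 1/8 → 1/6 → 1/5 → 1/4 → 0.3 → 0.4 → 0.5 → 0.6 → 0.8 → 1 → 1.3 — 3 1/3 stops longer (brighter).
Net change so far: 1 stop brighter. Offset with the aperture: f/8 → f/9 → f/10 → f/11.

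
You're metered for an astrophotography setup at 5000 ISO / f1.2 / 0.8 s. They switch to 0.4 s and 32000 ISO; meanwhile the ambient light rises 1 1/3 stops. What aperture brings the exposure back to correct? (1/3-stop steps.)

f/3.5

Scene light: 1 1/3 stops brighter.
Shutter speed: 0.8 → 0.6 → 0.5 → 0.4 — 1 stop shorter (darker).
ISO: 5000 → 6400 → 8000 → 10000 → 12800 → 16000 → 20000 → 25600 → 32000 — 2 2/3 stops raised (brighter).
Net so far: 3 stops brighter. Aperture: f/1.2 → f/1.4 → f/1.6 → f/1.8 → f/2 → f/2.2 → f/2.5 → f/2.8 → f/3.2 → f/3.5.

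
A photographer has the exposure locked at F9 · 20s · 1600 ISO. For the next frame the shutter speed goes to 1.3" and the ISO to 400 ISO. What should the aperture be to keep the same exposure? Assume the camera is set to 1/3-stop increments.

f/1.1

Shutter speed: 20 → 15 → 13 → 10 → 8 → 6 → 5 → 4 → 3.2 → 2.5 → 2 → 1.6 → 1.3 — 4 stops faster (darker).
ISO: 1600 → 1250 → 1000 → 800 → 640 → 500 → 400 — 2 stops dropped (darker).
Net change so far: 6 stops darker. Offset with the aperture: f/9 → f/8 → f/7.1 → f/6.3 → f/5.6 → f/5 → f/4.5 → f/4 → f/3.5 → f/3.2 → f/2.8 → f/2.5 → f/2.2 → f/2 → f/1.8 → f/1.6 → f/1.4 → f/1.2 → f/1.1.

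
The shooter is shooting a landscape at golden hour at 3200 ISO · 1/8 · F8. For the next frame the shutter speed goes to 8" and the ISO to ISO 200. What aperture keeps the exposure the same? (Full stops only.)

Shutter speed: 1/8 → 1/4 → 1/2 → 1 → 2 → 4 → 8 — 6 stops slower (brighter).
ISO: 3200 → 1600 → 800 → 400 → 200 — 4 stops dropped (darker).
Net change so far: 2 stops brighter. Offset with the aperture: f/8 → f/11 → f/16.

f/16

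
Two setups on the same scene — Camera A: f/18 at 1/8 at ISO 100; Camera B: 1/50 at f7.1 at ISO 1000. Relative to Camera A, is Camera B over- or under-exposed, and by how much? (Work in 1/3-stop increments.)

Aperture: f/18 → f/16 → f/14 → f/13 → f/11 → f/10 → f/9 → f/8 → f/7.1 — 2 2/3 stops larger aperture (brighter).
Shutter speed: 1/8 → 1/10 → 1/13 → 1/15 → 1/20 → 1/25 → 1/30 → 1/40 → 1/50 — 2 2/3 stops faster (darker).
ISO: 100 → 125 → 160 → 200 → 250 → 320 → 400 → 500 → 640 → 800 → 1000 — 3 1/3 stops higher (brighter).
Net: +2 2/3 −2 2/3 +3 1/3 = +3 1/3 stops.

3 1/3 stops brighter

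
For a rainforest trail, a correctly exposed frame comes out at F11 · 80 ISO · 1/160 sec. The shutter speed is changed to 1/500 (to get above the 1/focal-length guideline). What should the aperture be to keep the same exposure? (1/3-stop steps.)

Shutter speed: 1/160 → 1/200 → 1/250 → 1/320 → 1/400 → 1/500 — 1 2/3 stops faster (darker).
Need 1 2/3 stops brighter from the aperture: f/11 → f/10 → f/9 → f/8 → f/7.1 → f/6.3.

f/6.3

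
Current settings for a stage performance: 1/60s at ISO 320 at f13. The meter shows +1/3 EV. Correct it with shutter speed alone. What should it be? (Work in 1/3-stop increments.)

Overexposed by 1/3 stop → need 1/3 stop darker.
Shutter speed: 1/60 → 1/80.

1/80s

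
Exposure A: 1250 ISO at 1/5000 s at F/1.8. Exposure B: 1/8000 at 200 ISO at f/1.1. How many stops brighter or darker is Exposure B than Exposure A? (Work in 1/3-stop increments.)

Aperture: f/1.8 → f/1.6 → f/1.4 → f/1.2 → f/1.1 — 1 1/3 stops opened up (brighter).
Shutter speed: 1/5000 → 1/6400 → 1/8000 — 2/3 stop faster (darker).
ISO: 1250 → 1000 → 800 → 640 → 500 → 400 → 320 → 250 → 200 — 2 2/3 stops lower (darker).
Net: +1 1/3 −2/3 −2 2/3 = −2 stops.

2 stops darker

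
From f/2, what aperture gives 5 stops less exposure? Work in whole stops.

f/11

Aperture: f/2 → f/2.8 → f/4 → f/5.6 → f/8 → f/11 — 5 stops narrower (darker).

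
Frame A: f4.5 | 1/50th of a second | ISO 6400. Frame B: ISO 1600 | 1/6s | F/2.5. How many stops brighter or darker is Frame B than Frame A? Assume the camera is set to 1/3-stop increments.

2 2/3 stops brighter

Aperture: f/4.5 → f/4 → f/3.5 → f/3.2 → f/2.8 → f/2.5 — 1 2/3 stops larger aperture (brighter).
Shutter speed: 1/50 → 1/40 → 1/30 → 1/25 → 1/20 → 1/15 → 1/13 → 1/10 → 1/8 → 1/6 — 3 stops longer (brighter).
ISO: 6400 → 5000 → 4000 → 3200 → 2500 → 2000 → 1600 — 2 stops lower (darker).
Net: +1 2/3 +3 −2 = +2 2/3 stops.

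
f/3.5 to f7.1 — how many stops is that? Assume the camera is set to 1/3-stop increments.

f/3.5 → f/4 → f/4.5 → f/5 → f/5.6 → f/6.3 → f/7.1 — count the steps: 6 third-stops = 2 stops.

2 stops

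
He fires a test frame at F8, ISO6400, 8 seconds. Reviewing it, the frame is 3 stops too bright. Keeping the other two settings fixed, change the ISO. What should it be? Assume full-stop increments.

Overexposed by 3 stops → need 3 stops darker.
ISO: 6400 → 3200 → 1600 → 800.

ISO 800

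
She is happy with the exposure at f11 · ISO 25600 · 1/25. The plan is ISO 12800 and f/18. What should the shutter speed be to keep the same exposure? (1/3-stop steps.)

ISO: 25600 → 20000 → 16000 → 12800 — 1 stop lower (darker).
Aperture: f/11 → f/13 → f/14 → f/16 → f/18 — 1 1/3 stops stopped down (darker).
Net change so far: 2 1/3 stops darker. Offset with the shutter speed: 1/25 → 1/20 → 1/15 → 1/13 → 1/10 → 1/8 → 1/6 → 1/5.

1/5s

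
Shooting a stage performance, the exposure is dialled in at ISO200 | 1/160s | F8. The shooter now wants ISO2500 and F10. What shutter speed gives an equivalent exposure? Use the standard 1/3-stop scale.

1/1250s

ISO: 200 → 250 → 320 → 400 → 500 → 640 → 800 → 1000 → 1250 → 1600 → 2000 → 2500 — 3 2/3 stops raised (brighter).
Aperture: f/8 → f/9 → f/10 — 2/3 stop smaller aperture (darker).
Net change so far: 3 stops brighter. Offset with the shutter speed: 1/160 → 1/200 → 1/250 → 1/320 → 1/400 → 1/500 → 1/640 → 1/800 → 1/1000 → 1/1250.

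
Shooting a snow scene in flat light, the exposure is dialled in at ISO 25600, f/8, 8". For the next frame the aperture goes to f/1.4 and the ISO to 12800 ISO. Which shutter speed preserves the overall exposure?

1/2s

Aperture: f/8 → f/5.6 → f/4 → f/2.8 → f/2 → f/1.4 — 5 stops opened up (brighter).
ISO: 25600 → 12800 — 1 stop dropped (darker).
Net change so far: 4 stops brighter. Offset with the shutter speed: 8 → 4 → 2 → 1 → 1/2.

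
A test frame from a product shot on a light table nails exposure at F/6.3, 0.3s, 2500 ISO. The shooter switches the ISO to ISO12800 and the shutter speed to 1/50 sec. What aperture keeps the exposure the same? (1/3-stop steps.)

f/3.5

ISO: 2500 → 3200 → 4000 → 5000 → 6400 → 8000 → 10000 → 12800 — 2 1/3 stops higher (brighter).
Shutter speed: 0.3 → 1/4 → 1/5 → 1/6 → 1/8 → 1/10 → 1/13 → 1/15 → 1/20 → 1/25 → 1/30 → 1/40 → 1/50 — 4 stops shorter (darker).
Net change so far: 1 2/3 stops darker. Offset with the aperture: f/6.3 → f/5.6 → f/5 → f/4.5 → f/4 → f/3.5.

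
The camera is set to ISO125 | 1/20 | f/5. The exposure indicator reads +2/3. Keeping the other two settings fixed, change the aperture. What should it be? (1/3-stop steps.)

Overexposed by 2/3 stop → need 2/3 stop darker.
Aperture: f/5 → f/5.6 → f/6.3.

f/6.3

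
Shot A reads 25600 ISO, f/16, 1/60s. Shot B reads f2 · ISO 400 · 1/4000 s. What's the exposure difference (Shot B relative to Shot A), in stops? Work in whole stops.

Aperture: f/16 → f/11 → f/8 → f/5.6 → f/4 → f/2.8 → f/2 — 6 stops opened up (brighter).
Shutter speed: 1/60 → 1/125 → 1/250 → 1/500 → 1/1000 → 1/2000 → 1/4000 — 6 stops faster (darker).
ISO: 25600 → 12800 → 6400 → 3200 → 1600 → 800 → 400 — 6 stops dropped (darker).
Net: +6 −6 −6 = −6 stops.

6 stops darker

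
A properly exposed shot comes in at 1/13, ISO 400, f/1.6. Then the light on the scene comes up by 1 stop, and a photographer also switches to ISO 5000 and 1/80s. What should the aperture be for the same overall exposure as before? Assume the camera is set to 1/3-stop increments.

Scene light: 1 stop brighter.
ISO: 400 → 500 → 640 → 800 → 1000 → 1250 → 1600 → 2000 → 2500 → 3200 → 4000 → 5000 — 3 2/3 stops raised (brighter).
Shutter speed: 1/13 → 1/15 → 1/20 → 1/25 → 1/30 → 1/40 → 1/50 → 1/60 → 1/80 — 2 2/3 stops shorter (darker).
Net so far: 2 stops brighter. Aperture: f/1.6 → f/1.8 → f/2 → f/2.2 → f/2.5 → f/2.8 → f/3.2.

f/3.2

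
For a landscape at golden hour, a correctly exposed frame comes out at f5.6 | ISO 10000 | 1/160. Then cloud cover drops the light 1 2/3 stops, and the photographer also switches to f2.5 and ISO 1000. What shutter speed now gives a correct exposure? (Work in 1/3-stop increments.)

Scene light: 1 2/3 stops darker.
Aperture: f/5.6 → f/5 → f/4.5 → f/4 → f/3.5 → f/3.2 → f/2.8 → f/2.5 — 2 1/3 stops larger aperture (brighter).
ISO: 10000 → 8000 → 6400 → 5000 → 4000 → 3200 → 2500 → 2000 → 1600 → 1250 → 1000 — 3 1/3 stops dropped (darker).
Net so far: 2 2/3 stops darker. Shutter speed: 1/160 → 1/125 → 1/100 → 1/80 → 1/60 → 1/50 → 1/40 → 1/30 → 1/25.

1/25s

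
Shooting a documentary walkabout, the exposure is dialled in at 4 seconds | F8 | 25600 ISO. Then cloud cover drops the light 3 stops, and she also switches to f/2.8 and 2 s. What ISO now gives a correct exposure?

Scene light: 3 stops darker.
Aperture: f/8 → f/5.6 → f/4 → f/2.8 — 3 stops wider (brighter).
Shutter speed: 4 → 2 — 1 stop shorter (darker).
Net so far: 1 stop darker. ISO: 25600 → 51200.

ISO 51200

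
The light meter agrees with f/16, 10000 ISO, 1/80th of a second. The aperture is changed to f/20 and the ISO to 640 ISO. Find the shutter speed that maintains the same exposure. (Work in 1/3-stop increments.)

0.3 s

Aperture: f/16 → f/18 → f/20 — 2/3 stop stopped down (darker).
ISO: 10000 → 8000 → 6400 → 5000 → 4000 → 3200 → 2500 → 2000 → 1600 → 1250 → 1000 → 800 → 640 — 4 stops dropped (darker).
Net change so far: 4 2/3 stops darker. Offset with the shutter speed: 1/80 → 1/60 → 1/50 → 1/40 → 1/30 → 1/25 → 1/20 → 1/15 → 1/13 → 1/10 → 1/8 → 1/6 → 1/5 → 1/4 → 0.3.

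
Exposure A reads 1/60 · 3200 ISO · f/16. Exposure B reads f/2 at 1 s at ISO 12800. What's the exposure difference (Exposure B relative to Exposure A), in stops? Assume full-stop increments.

Aperture: f/16 → f/11 → f/8 → f/5.6 → f/4 → f/2.8 → f/2 — 6 stops opened up (brighter).
Shutter speed: 1/60 → 1/30 → 1/15 → 1/8 → 1/4 → 1/2 → 1 — 6 stops longer (brighter).
ISO: 3200 → 6400 → 12800 — 2 stops higher (brighter).
Net: +6 +6 +2 = +14 stops.

14 stops brighter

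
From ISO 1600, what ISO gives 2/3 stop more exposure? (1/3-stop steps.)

ISO 2500

ISO: 1600 → 2000 → 2500 — 2/3 stop raised (brighter).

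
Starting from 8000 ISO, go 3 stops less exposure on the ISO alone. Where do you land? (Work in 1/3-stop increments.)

ISO: 8000 → 6400 → 5000 → 4000 → 3200 → 2500 → 2000 → 1600 → 1250 → 1000 — 3 stops lower (darker).

ISO 1000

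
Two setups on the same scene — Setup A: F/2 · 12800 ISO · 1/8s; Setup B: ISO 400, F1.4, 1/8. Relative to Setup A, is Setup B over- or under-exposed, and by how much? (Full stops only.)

4 stops darker

Aperture: f/2 → f/1.4 — 1 stop larger aperture (brighter).
Shutter speed: unchanged.
ISO: 12800 → 6400 → 3200 → 1600 → 800 → 400 — 5 stops dropped (darker).
Net: +1 −5 = −4 stops.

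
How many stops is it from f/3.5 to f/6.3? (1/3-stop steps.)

f/3.5 → f/4 → f/4.5 → f/5 → f/5.6 → f/6.3 — count the steps: 5 third-stops = 1 2/3 stops.

1 2/3 stops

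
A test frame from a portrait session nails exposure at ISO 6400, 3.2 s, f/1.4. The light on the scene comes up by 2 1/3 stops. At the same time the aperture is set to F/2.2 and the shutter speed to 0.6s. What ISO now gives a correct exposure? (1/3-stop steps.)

ISO 16000

Scene light: 2 1/3 stops brighter.
Aperture: f/1.4 → f/1.6 → f/1.8 → f/2 → f/2.2 — 1 1/3 stops stopped down (darker).
Shutter speed: 3.2 → 2.5 → 2 → 1.6 → 1.3 → 1 → 0.8 → 0.6 — 2 1/3 stops shorter (darker).
Net so far: 1 1/3 stops darker. ISO: 6400 → 8000 → 10000 → 12800 → 16000.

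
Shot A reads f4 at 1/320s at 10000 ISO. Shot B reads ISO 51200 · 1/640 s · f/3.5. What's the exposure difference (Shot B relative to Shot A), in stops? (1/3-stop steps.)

Aperture: f/4 → f/3.5 — 1/3 stop opened up (brighter).
Shutter speed: 1/320 → 1/400 → 1/500 → 1/640 — 1 stop shorter (darker).
ISO: 10000 → 12800 → 16000 → 20000 → 25600 → 32000 → 40000 → 51200 — 2 1/3 stops higher (brighter).
Net: +1/3 −1 +2 1/3 = +1 2/3 stops.

1 2/3 stops brighter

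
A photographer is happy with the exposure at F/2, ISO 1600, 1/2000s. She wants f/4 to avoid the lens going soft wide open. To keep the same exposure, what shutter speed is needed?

Aperture: f/2 → f/2.8 → f/4 — 2 stops narrower (darker).
Need 2 stops brighter from the shutter speed: 1/2000 → 1/1000 → 1/500.

1/500s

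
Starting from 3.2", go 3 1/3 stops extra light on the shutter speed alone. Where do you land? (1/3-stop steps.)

30 s

Shutter speed: 3.2 → 4 → 5 → 6 → 8 → 10 → 13 → 15 → 20 → 25 → 30 — 3 1/3 stops slower (brighter).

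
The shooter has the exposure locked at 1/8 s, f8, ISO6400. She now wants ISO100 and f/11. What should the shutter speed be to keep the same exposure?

15 s

ISO: 6400 → 3200 → 1600 → 800 → 400 → 200 → 100 — 6 stops lower (darker).
Aperture: f/8 → f/11 — 1 stop smaller aperture (darker).
Net change so far: 7 stops darker. Offset with the shutter speed: 1/8 → 1/4 → 1/2 → 1 → 2 → 4 → 8 → 15.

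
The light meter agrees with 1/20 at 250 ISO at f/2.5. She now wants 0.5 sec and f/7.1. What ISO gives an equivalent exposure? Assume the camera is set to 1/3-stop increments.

Shutter speed: 1/20 → 1/15 → 1/13 → 1/10 → 1/8 → 1/6 → 1/5 → 1/4 → 0.3 → 0.4 → 0.5 — 3 1/3 stops longer (brighter).
Aperture: f/2.5 → f/2.8 → f/3.2 → f/3.5 → f/4 → f/4.5 → f/5 → f/5.6 → f/6.3 → f/7.1 — 3 stops narrower (darker).
Net change so far: 1/3 stop brighter. Offset with the ISO: 250 → 200.

ISO 200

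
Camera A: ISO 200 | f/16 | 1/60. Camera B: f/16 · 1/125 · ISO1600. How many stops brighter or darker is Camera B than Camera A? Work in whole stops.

Aperture: unchanged.
Shutter speed: 1/60 → 1/125 — 1 stop shorter (darker).
ISO: 200 → 400 → 800 → 1600 — 3 stops raised (brighter).
Net: −1 +3 = +2 stops.

2 stops brighter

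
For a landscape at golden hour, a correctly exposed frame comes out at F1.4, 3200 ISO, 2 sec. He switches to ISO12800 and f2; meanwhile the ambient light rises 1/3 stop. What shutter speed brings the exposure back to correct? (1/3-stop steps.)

0.8 s

Scene light: 1/3 stop brighter.
ISO: 3200 → 4000 → 5000 → 6400 → 8000 → 10000 → 12800 — 2 stops higher (brighter).
Aperture: f/1.4 → f/1.6 → f/1.8 → f/2 — 1 stop stopped down (darker).
Net so far: 1 1/3 stops brighter. Shutter speed: 2 → 1.6 → 1.3 → 1 → 0.8.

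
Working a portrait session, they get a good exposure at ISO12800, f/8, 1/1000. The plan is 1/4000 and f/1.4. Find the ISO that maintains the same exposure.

Shutter speed: 1/1000 → 1/2000 → 1/4000 — 2 stops shorter (darker).
Aperture: f/8 → f/5.6 → f/4 → f/2.8 → f/2 → f/1.4 — 5 stops wider (brighter).
Net change so far: 3 stops brighter. Offset with the ISO: 12800 → 6400 → 3200 → 1600.

ISO 1600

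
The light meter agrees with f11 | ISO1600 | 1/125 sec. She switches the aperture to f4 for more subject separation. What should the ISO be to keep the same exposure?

ISO 200

Aperture: f/11 → f/8 → f/5.6 → f/4 — 3 stops wider (brighter).
Need 3 stops darker from the ISO: 1600 → 800 → 400 → 200.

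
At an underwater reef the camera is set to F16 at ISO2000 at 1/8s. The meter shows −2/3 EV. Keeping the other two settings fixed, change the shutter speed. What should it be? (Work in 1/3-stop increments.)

1/5s

Underexposed by 2/3 stop → need 2/3 stop brighter.
Shutter speed: 1/8 → 1/6 → 1/5.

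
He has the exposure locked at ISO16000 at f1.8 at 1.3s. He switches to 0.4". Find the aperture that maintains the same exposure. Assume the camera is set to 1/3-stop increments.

f/1.0

Shutter speed: 1.3 → 1 → 0.8 → 0.6 → 0.5 → 0.4 — 1 2/3 stops shorter (darker).
Need 1 2/3 stops brighter from the aperture: f/1.8 → f/1.6 → f/1.4 → f/1.2 → f/1.1 → f/1.0.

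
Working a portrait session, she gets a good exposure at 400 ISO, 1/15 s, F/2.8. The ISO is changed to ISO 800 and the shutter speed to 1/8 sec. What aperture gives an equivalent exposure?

f/5.6

ISO: 400 → 800 — 1 stop higher (brighter).
Shutter speed: 1/15 → 1/8 — 1 stop slower (brighter).
Net change so far: 2 stops brighter. Offset with the aperture: f/2.8 → f/4 → f/5.6.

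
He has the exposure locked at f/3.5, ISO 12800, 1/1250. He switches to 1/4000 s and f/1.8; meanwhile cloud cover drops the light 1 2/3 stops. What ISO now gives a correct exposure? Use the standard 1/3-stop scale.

Scene light: 1 2/3 stops darker.
Shutter speed: 1/1250 → 1/1600 → 1/2000 → 1/2500 → 1/3200 → 1/4000 — 1 2/3 stops shorter (darker).
Aperture: f/3.5 → f/3.2 → f/2.8 → f/2.5 → f/2.2 → f/2 → f/1.8 — 2 stops opened up (brighter).
Net so far: 1 1/3 stops darker. ISO: 12800 → 16000 → 20000 → 25600 → 32000.

ISO 32000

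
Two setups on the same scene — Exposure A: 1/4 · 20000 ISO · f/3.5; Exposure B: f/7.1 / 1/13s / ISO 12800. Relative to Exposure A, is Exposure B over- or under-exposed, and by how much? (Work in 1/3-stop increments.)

Aperture: f/3.5 → f/4 → f/4.5 → f/5 → f/5.6 → f/6.3 → f/7.1 — 2 stops stopped down (darker).
Shutter speed: 1/4 → 1/5 → 1/6 → 1/8 → 1/10 → 1/13 — 1 2/3 stops shorter (darker).
ISO: 20000 → 16000 → 12800 — 2/3 stop dropped (darker).
Net: −2 −1 2/3 −2/3 = −4 1/3 stops.

4 1/3 stops darker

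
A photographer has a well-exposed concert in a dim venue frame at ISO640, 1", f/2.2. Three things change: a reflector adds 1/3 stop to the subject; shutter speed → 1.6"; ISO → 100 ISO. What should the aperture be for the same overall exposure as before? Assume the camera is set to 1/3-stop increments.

f/1.2

Scene light: 1/3 stop brighter.
Shutter speed: 1 → 1.3 → 1.6 — 2/3 stop longer (brighter).
ISO: 640 → 500 → 400 → 320 → 250 → 200 → 160 → 125 → 100 — 2 2/3 stops dropped (darker).
Net so far: 1 2/3 stops darker. Aperture: f/2.2 → f/2 → f/1.8 → f/1.6 → f/1.4 → f/1.2.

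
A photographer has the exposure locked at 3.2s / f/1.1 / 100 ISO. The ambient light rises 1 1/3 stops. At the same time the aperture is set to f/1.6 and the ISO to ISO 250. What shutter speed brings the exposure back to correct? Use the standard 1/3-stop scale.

Scene light: 1 1/3 stops brighter.
Aperture: f/1.1 → f/1.2 → f/1.4 → f/1.6 — 1 stop narrower (darker).
ISO: 100 → 125 → 160 → 200 → 250 — 1 1/3 stops higher (brighter).
Net so far: 1 2/3 stops brighter. Shutter speed: 3.2 → 2.5 → 2 → 1.6 → 1.3 → 1.

1 s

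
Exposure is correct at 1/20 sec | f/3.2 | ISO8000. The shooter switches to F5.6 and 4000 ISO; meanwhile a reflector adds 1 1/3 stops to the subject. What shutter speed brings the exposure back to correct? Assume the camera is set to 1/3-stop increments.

Scene light: 1 1/3 stops brighter.
Aperture: f/3.2 → f/3.5 → f/4 → f/4.5 → f/5 → f/5.6 — 1 2/3 stops stopped down (darker).
ISO: 8000 → 6400 → 5000 → 4000 — 1 stop lower (darker).
Net so far: 1 1/3 stops darker. Shutter speed: 1/20 → 1/15 → 1/13 → 1/10 → 1/8.

1/8s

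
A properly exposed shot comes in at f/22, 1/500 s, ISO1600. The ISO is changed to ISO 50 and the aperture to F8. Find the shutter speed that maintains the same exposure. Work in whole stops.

1/125s

ISO: 1600 → 800 → 400 → 200 → 100 → 50 — 5 stops dropped (darker).
Aperture: f/22 → f/16 → f/11 → f/8 — 3 stops wider (brighter).
Net change so far: 2 stops darker. Offset with the shutter speed: 1/500 → 1/250 → 1/125.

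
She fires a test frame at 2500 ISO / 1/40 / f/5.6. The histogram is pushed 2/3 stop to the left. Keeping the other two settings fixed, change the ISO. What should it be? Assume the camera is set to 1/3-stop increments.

ISO 4000

Underexposed by 2/3 stop → need 2/3 stop brighter.
ISO: 2500 → 3200 → 4000.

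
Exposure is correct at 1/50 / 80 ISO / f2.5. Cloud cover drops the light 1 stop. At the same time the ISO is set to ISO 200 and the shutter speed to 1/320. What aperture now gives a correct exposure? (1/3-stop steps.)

Scene light: 1 stop darker.
ISO: 80 → 100 → 125 → 160 → 200 — 1 1/3 stops raised (brighter).
Shutter speed: 1/50 → 1/60 → 1/80 → 1/100 → 1/125 → 1/160 → 1/200 → 1/250 → 1/320 — 2 2/3 stops shorter (darker).
Net so far: 2 1/3 stops darker. Aperture: f/2.5 → f/2.2 → f/2 → f/1.8 → f/1.6 → f/1.4 → f/1.2 → f/1.1.

f/1.1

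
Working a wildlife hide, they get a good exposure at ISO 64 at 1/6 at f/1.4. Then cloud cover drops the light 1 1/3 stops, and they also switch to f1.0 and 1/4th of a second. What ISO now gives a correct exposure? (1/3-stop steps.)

ISO 50

Scene light: 1 1/3 stops darker.
Aperture: f/1.4 → f/1.2 → f/1.1 → f/1.0 — 1 stop larger aperture (brighter).
Shutter speed: 1/6 → 1/5 → 1/4 — 2/3 stop slower (brighter).
Net so far: 1/3 stop brighter. ISO: 64 → 50.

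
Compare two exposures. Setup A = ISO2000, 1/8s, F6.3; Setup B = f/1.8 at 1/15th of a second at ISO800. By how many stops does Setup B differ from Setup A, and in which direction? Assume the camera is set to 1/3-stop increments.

Aperture: f/6.3 → f/5.6 → f/5 → f/4.5 → f/4 → f/3.5 → f/3.2 → f/2.8 → f/2.5 → f/2.2 → f/2 → f/1.8 — 3 2/3 stops opened up (brighter).
Shutter speed: 1/8 → 1/10 → 1/13 → 1/15 — 1 stop shorter (darker).
ISO: 2000 → 1600 → 1250 → 1000 → 800 — 1 1/3 stops lower (darker).
Net: +3 2/3 −1 −1 1/3 = +1 1/3 stops.

1 1/3 stops brighter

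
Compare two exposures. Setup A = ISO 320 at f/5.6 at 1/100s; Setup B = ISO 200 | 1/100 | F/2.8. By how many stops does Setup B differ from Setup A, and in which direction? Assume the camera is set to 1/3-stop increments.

1 1/3 stops brighter

Aperture: f/5.6 → f/5 → f/4.5 → f/4 → f/3.5 → f/3.2 → f/2.8 — 2 stops larger aperture (brighter).
Shutter speed: unchanged.
ISO: 320 → 250 → 200 — 2/3 stop lower (darker).
Net: +2 −2/3 = +1 1/3 stops.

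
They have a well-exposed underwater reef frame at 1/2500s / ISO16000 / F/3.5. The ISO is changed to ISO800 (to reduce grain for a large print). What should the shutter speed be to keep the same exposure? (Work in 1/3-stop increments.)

ISO: 16000 → 12800 → 10000 → 8000 → 6400 → 5000 → 4000 → 3200 → 2500 → 2000 → 1600 → 1250 → 1000 → 800 — 4 1/3 stops lower (darker).
Need 4 1/3 stops brighter from the shutter speed: 1/2500 → 1/2000 → 1/1600 → 1/1250 → 1/1000 → 1/800 → 1/640 → 1/500 → 1/400 → 1/320 → 1/250 → 1/200 → 1/160 → 1/125.

1/125s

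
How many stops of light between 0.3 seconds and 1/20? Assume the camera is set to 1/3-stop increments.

2 2/3 stops

0.3 → 1/4 → 1/5 → 1/6 → 1/8 → 1/10 → 1/13 → 1/15 → 1/20 — count the steps: 8 third-stops = 2 2/3 stops.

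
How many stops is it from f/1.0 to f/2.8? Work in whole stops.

f/1.0 → f/1.4 → f/2 → f/2.8 — count the steps: 3 stops.

3 stops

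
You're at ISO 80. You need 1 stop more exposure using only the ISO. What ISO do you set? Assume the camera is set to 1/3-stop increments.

ISO 160

ISO: 80 → 100 → 125 → 160 — 1 stop higher (brighter).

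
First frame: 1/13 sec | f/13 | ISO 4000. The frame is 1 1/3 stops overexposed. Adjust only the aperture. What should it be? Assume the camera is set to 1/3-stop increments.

Overexposed by 1 1/3 stops → need 1 1/3 stops darker.
Aperture: f/13 → f/14 → f/16 → f/18 → f/20.

f/20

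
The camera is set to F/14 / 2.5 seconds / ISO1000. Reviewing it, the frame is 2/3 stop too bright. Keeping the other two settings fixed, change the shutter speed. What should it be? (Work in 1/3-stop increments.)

1.6 s

Overexposed by 2/3 stop → need 2/3 stop darker.
Shutter speed: 2.5 → 2 → 1.6.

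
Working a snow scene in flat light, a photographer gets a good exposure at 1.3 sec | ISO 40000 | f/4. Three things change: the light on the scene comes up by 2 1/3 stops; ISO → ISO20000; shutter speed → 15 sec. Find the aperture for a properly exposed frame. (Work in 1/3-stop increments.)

f/22

Scene light: 2 1/3 stops brighter.
ISO: 40000 → 32000 → 25600 → 20000 — 1 stop lower (darker).
Shutter speed: 1.3 → 1.6 → 2 → 2.5 → 3.2 → 4 → 5 → 6 → 8 → 10 → 13 → 15 — 3 2/3 stops longer (brighter).
Net so far: 5 stops brighter. Aperture: f/4 → f/4.5 → f/5 → f/5.6 → f/6.3 → f/7.1 → f/8 → f/9 → f/10 → f/11 → f/13 → f/14 → f/16 → f/18 → f/20 → f/22.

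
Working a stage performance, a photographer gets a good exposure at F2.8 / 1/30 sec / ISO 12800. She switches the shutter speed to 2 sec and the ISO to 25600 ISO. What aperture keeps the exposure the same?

f/32

Shutter speed: 1/30 → 1/15 → 1/8 → 1/4 → 1/2 → 1 → 2 — 6 stops longer (brighter).
ISO: 12800 → 25600 — 1 stop higher (brighter).
Net change so far: 7 stops brighter. Offset with the aperture: f/2.8 → f/4 → f/5.6 → f/8 → f/11 → f/16 → f/22 → f/32.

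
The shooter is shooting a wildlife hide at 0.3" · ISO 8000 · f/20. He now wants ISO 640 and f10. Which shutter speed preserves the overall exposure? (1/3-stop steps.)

1 s

ISO: 8000 → 6400 → 5000 → 4000 → 3200 → 2500 → 2000 → 1600 → 1250 → 1000 → 800 → 640 — 3 2/3 stops lower (darker).
Aperture: f/20 → f/18 → f/16 → f/14 → f/13 → f/11 → f/10 — 2 stops larger aperture (brighter).
Net change so far: 1 2/3 stops darker. Offset with the shutter speed: 0.3 → 0.4 → 0.5 → 0.6 → 0.8 → 1.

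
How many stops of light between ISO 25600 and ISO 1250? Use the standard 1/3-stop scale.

4 1/3 stops

25600 → 20000 → 16000 → 12800 → 10000 → 8000 → 6400 → 5000 → 4000 → 3200 → 2500 → 2000 → 1600 → 1250 — count the steps: 13 third-stops = 4 1/3 stops.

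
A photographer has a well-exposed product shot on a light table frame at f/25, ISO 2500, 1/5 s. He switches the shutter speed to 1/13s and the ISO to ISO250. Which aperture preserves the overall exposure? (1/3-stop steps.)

Shutter speed: 1/5 → 1/6 → 1/8 → 1/10 → 1/13 — 1 1/3 stops shorter (darker).
ISO: 2500 → 2000 → 1600 → 1250 → 1000 → 800 → 640 → 500 → 400 → 320 → 250 — 3 1/3 stops dropped (darker).
Net change so far: 4 2/3 stops darker. Offset with the aperture: f/25 → f/22 → f/20 → f/18 → f/16 → f/14 → f/13 → f/11 → f/10 → f/9 → f/8 → f/7.1 → f/6.3 → f/5.6 → f/5.

f/5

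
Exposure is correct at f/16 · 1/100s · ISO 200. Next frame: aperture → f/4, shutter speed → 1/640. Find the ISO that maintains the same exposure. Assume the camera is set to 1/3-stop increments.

Aperture: f/16 → f/14 → f/13 → f/11 → f/10 → f/9 → f/8 → f/7.1 → f/6.3 → f/5.6 → f/5 → f/4.5 → f/4 — 4 stops larger aperture (brighter).
Shutter speed: 1/100 → 1/125 → 1/160 → 1/200 → 1/250 → 1/320 → 1/400 → 1/500 → 1/640 — 2 2/3 stops faster (darker).
Net change so far: 1 1/3 stops brighter. Offset with the ISO: 200 → 160 → 125 → 100 → 80.

ISO 80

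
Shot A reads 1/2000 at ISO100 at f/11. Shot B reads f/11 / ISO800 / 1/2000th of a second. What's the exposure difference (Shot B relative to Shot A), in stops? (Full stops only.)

3 stops brighter

Aperture: unchanged.
Shutter speed: unchanged.
ISO: 100 → 200 → 400 → 800 — 3 stops raised (brighter).
Net: +3 = +3 stops.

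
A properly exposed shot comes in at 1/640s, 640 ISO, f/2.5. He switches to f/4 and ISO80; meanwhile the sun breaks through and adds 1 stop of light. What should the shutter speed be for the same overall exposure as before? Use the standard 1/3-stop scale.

Scene light: 1 stop brighter.
Aperture: f/2.5 → f/2.8 → f/3.2 → f/3.5 → f/4 — 1 1/3 stops stopped down (darker).
ISO: 640 → 500 → 400 → 320 → 250 → 200 → 160 → 125 → 100 → 80 — 3 stops dropped (darker).
Net so far: 3 1/3 stops darker. Shutter speed: 1/640 → 1/500 → 1/400 → 1/320 → 1/250 → 1/200 → 1/160 → 1/125 → 1/100 → 1/80 → 1/60.

1/60s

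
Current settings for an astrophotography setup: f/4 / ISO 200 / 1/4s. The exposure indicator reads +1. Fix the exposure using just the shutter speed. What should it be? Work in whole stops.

1/8s

Overexposed by 1 stop → need 1 stop darker.
Shutter speed: 1/4 → 1/8.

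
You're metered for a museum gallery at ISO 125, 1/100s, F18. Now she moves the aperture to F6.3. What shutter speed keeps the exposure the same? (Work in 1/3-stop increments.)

1/800s

Aperture: f/18 → f/16 → f/14 → f/13 → f/11 → f/10 → f/9 → f/8 → f/7.1 → f/6.3 — 3 stops opened up (brighter).
Need 3 stops darker from the shutter speed: 1/100 → 1/125 → 1/160 → 1/200 → 1/250 → 1/320 → 1/400 → 1/500 → 1/640 → 1/800.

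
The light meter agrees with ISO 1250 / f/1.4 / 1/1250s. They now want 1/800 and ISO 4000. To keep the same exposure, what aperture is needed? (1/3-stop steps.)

Shutter speed: 1/1250 → 1/1000 → 1/800 — 2/3 stop slower (brighter).
ISO: 1250 → 1600 → 2000 → 2500 → 3200 → 4000 — 1 2/3 stops raised (brighter).
Net change so far: 2 1/3 stops brighter. Offset with the aperture: f/1.4 → f/1.6 → f/1.8 → f/2 → f/2.2 → f/2.5 → f/2.8 → f/3.2.

f/3.2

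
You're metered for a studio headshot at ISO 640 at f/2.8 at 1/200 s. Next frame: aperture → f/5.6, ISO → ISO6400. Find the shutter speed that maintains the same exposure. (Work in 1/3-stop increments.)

Aperture: f/2.8 → f/3.2 → f/3.5 → f/4 → f/4.5 → f/5 → f/5.6 — 2 stops smaller aperture (darker).
ISO: 640 → 800 → 1000 → 1250 → 1600 → 2000 → 2500 → 3200 → 4000 → 5000 → 6400 — 3 1/3 stops higher (brighter).
Net change so far: 1 1/3 stops brighter. Offset with the shutter speed: 1/200 → 1/250 → 1/320 → 1/400 → 1/500.

1/500s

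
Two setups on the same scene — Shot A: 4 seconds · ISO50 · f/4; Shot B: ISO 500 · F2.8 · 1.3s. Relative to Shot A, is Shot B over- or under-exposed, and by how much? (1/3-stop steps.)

2 2/3 stops brighter

Aperture: f/4 → f/3.5 → f/3.2 → f/2.8 — 1 stop larger aperture (brighter).
Shutter speed: 4 → 3.2 → 2.5 → 2 → 1.6 → 1.3 — 1 2/3 stops shorter (darker).
ISO: 50 → 64 → 80 → 100 → 125 → 160 → 200 → 250 → 320 → 400 → 500 — 3 1/3 stops higher (brighter).
Net: +1 −1 2/3 +3 1/3 = +2 2/3 stops.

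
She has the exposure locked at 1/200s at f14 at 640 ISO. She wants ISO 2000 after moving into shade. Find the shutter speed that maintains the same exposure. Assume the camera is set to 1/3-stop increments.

ISO: 640 → 800 → 1000 → 1250 → 1600 → 2000 — 1 2/3 stops raised (brighter).
Need 1 2/3 stops darker from the shutter speed: 1/200 → 1/250 → 1/320 → 1/400 → 1/500 → 1/640.

1/640s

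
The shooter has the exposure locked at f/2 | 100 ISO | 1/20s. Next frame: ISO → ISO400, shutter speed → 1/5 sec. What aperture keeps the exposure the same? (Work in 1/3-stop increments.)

f/8

ISO: 100 → 125 → 160 → 200 → 250 → 320 → 400 — 2 stops raised (brighter).
Shutter speed: 1/20 → 1/15 → 1/13 → 1/10 → 1/8 → 1/6 → 1/5 — 2 stops longer (brighter).
Net change so far: 4 stops brighter. Offset with the aperture: f/2 → f/2.2 → f/2.5 → f/2.8 → f/3.2 → f/3.5 → f/4 → f/4.5 → f/5 → f/5.6 → f/6.3 → f/7.1 → f/8.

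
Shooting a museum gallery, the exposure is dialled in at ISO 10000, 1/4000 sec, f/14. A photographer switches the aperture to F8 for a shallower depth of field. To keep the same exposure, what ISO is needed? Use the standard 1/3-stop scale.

ISO 3200

Aperture: f/14 → f/13 → f/11 → f/10 → f/9 → f/8 — 1 2/3 stops opened up (brighter).
Need 1 2/3 stops darker from the ISO: 10000 → 8000 → 6400 → 5000 → 4000 → 3200.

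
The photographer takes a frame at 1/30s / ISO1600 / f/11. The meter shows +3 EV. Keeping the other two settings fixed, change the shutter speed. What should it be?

Overexposed by 3 stops → need 3 stops darker.
Shutter speed: 1/30 → 1/60 → 1/125 → 1/250.

1/250s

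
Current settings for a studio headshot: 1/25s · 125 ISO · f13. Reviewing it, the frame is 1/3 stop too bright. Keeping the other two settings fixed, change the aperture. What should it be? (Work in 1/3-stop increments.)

f/14

Overexposed by 1/3 stop → need 1/3 stop darker.
Aperture: f/13 → f/14.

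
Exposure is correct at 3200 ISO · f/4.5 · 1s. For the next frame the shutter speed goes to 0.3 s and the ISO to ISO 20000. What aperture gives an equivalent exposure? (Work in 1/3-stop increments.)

f/6.3

Shutter speed: 1 → 0.8 → 0.6 → 0.5 → 0.4 → 0.3 — 1 2/3 stops shorter (darker).
ISO: 3200 → 4000 → 5000 → 6400 → 8000 → 10000 → 12800 → 16000 → 20000 — 2 2/3 stops raised (brighter).
Net change so far: 1 stop brighter. Offset with the aperture: f/4.5 → f/5 → f/5.6 → f/6.3.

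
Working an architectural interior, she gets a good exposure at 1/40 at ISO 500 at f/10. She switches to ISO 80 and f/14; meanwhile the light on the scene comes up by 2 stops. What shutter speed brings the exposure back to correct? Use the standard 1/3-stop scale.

1/13s

Scene light: 2 stops brighter.
ISO: 500 → 400 → 320 → 250 → 200 → 160 → 125 → 100 → 80 — 2 2/3 stops lower (darker).
Aperture: f/10 → f/11 → f/13 → f/14 — 1 stop narrower (darker).
Net so far: 1 2/3 stops darker. Shutter speed: 1/40 → 1/30 → 1/25 → 1/20 → 1/15 → 1/13.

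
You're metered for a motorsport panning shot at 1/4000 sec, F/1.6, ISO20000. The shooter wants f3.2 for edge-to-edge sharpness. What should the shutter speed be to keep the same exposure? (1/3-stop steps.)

Aperture: f/1.6 → f/1.8 → f/2 → f/2.2 → f/2.5 → f/2.8 → f/3.2 — 2 stops stopped down (darker).
Need 2 stops brighter from the shutter speed: 1/4000 → 1/3200 → 1/2500 → 1/2000 → 1/1600 → 1/1250 → 1/1000.

1/1000s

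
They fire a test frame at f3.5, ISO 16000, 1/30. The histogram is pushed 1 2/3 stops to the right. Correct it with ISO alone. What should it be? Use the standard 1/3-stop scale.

ISO 5000

Overexposed by 1 2/3 stops → need 1 2/3 stops darker.
ISO: 16000 → 12800 → 10000 → 8000 → 6400 → 5000.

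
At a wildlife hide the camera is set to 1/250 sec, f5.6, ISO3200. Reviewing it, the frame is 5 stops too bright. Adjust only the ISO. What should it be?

ISO 100

Overexposed by 5 stops → need 5 stops darker.
ISO: 3200 → 1600 → 800 → 400 → 200 → 100.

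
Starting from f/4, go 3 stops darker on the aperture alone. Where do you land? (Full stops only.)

Aperture: f/4 → f/5.6 → f/8 → f/11 — 3 stops narrower (darker).

f/11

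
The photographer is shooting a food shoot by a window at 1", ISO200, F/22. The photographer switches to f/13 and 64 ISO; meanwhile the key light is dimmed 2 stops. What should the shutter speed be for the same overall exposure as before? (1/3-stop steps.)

4 s

Scene light: 2 stops darker.
Aperture: f/22 → f/20 → f/18 → f/16 → f/14 → f/13 — 1 2/3 stops larger aperture (brighter).
ISO: 200 → 160 → 125 → 100 → 80 → 64 — 1 2/3 stops dropped (darker).
Net so far: 2 stops darker. Shutter speed: 1 → 1.3 → 1.6 → 2 → 2.5 → 3.2 → 4.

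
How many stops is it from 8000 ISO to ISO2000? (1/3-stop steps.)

8000 → 6400 → 5000 → 4000 → 3200 → 2500 → 2000 — count the steps: 6 third-stops = 2 stops.

2 stops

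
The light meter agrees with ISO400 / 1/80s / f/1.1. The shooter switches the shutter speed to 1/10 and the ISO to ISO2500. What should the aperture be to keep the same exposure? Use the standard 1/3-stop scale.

f/8

Shutter speed: 1/80 → 1/60 → 1/50 → 1/40 → 1/30 → 1/25 → 1/20 → 1/15 → 1/13 → 1/10 — 3 stops longer (brighter).
ISO: 400 → 500 → 640 → 800 → 1000 → 1250 → 1600 → 2000 → 2500 — 2 2/3 stops higher (brighter).
Net change so far: 5 2/3 stops brighter. Offset with the aperture: f/1.1 → f/1.2 → f/1.4 → f/1.6 → f/1.8 → f/2 → f/2.2 → f/2.5 → f/2.8 → f/3.2 → f/3.5 → f/4 → f/4.5 → f/5 → f/5.6 → f/6.3 → f/7.1 → f/8.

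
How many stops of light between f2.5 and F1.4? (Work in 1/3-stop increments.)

1 2/3 stops

f/2.5 → f/2.2 → f/2 → f/1.8 → f/1.6 → f/1.4 — count the steps: 5 third-stops = 1 2/3 stops.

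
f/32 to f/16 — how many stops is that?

f/32 → f/22 → f/16 — count the steps: 2 stops.

2 stops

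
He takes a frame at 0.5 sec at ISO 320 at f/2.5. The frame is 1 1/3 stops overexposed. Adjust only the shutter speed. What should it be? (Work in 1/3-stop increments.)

1/5s

Overexposed by 1 1/3 stops → need 1 1/3 stops darker.
Shutter speed: 0.5 → 0.4 → 0.3 → 1/4 → 1/5.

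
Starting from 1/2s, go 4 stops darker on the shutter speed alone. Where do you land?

Shutter speed: 1/2 → 1/4 → 1/8 → 1/15 → 1/30 — 4 stops faster (darker).

1/30s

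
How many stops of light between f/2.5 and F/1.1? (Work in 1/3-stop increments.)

f/2.5 → f/2.2 → f/2 → f/1.8 → f/1.6 → f/1.4 → f/1.2 → f/1.1 — count the steps: 7 third-stops = 2 1/3 stops.

2 1/3 stops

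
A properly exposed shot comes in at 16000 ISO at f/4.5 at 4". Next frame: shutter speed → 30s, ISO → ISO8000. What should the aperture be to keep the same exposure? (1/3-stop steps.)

Shutter speed: 4 → 5 → 6 → 8 → 10 → 13 → 15 → 20 → 25 → 30 — 3 stops slower (brighter).
ISO: 16000 → 12800 → 10000 → 8000 — 1 stop lower (darker).
Net change so far: 2 stops brighter. Offset with the aperture: f/4.5 → f/5 → f/5.6 → f/6.3 → f/7.1 → f/8 → f/9.

f/9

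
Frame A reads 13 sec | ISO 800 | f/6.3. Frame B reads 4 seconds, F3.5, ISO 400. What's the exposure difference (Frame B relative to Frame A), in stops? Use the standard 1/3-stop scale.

Aperture: f/6.3 → f/5.6 → f/5 → f/4.5 → f/4 → f/3.5 — 1 2/3 stops opened up (brighter).
Shutter speed: 13 → 10 → 8 → 6 → 5 → 4 — 1 2/3 stops shorter (darker).
ISO: 800 → 640 → 500 → 400 — 1 stop lower (darker).
Net: +1 2/3 −1 2/3 −1 = −1 stop.

1 stop darker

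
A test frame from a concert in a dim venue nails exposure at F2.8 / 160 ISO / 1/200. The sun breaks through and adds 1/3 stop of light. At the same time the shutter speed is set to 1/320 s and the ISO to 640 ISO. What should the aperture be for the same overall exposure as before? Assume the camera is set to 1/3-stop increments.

Scene light: 1/3 stop brighter.
Shutter speed: 1/200 → 1/250 → 1/320 — 2/3 stop shorter (darker).
ISO: 160 → 200 → 250 → 320 → 400 → 500 → 640 — 2 stops higher (brighter).
Net so far: 1 2/3 stops brighter. Aperture: f/2.8 → f/3.2 → f/3.5 → f/4 → f/4.5 → f/5.

f/5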